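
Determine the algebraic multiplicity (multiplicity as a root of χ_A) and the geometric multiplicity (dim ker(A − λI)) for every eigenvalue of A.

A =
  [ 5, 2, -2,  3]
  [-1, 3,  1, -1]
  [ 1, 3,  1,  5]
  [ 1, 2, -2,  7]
λ = 4: alg = 4, geom = 2

Step 1 — factor the characteristic polynomial to read off the algebraic multiplicities:
  χ_A(x) = (x - 4)^4

Step 2 — compute geometric multiplicities via the rank-nullity identity g(λ) = n − rank(A − λI):
  rank(A − (4)·I) = 2, so dim ker(A − (4)·I) = n − 2 = 2

Summary:
  λ = 4: algebraic multiplicity = 4, geometric multiplicity = 2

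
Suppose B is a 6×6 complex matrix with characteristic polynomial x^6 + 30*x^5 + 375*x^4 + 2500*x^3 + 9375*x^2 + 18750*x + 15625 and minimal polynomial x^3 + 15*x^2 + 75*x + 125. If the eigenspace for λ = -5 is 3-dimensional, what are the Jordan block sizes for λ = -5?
Block sizes for λ = -5: [3, 2, 1]

Step 1 — from the characteristic polynomial, algebraic multiplicity of λ = -5 is 6. From dim ker(B − (-5)·I) = 3, there are exactly 3 Jordan blocks for λ = -5.
Step 2 — from the minimal polynomial, the factor (x + 5)^3 tells us the largest block for λ = -5 has size 3.
Step 3 — with total size 6, 3 blocks, and largest block 3, the block sizes (in nonincreasing order) are [3, 2, 1].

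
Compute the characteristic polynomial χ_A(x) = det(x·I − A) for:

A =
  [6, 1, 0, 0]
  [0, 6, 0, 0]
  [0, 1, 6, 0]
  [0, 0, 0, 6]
x^4 - 24*x^3 + 216*x^2 - 864*x + 1296

Expanding det(x·I − A) (e.g. by cofactor expansion or by noting that A is similar to its Jordan form J, which has the same characteristic polynomial as A) gives
  χ_A(x) = x^4 - 24*x^3 + 216*x^2 - 864*x + 1296
which factors as (x - 6)^4. The eigenvalues (with algebraic multiplicities) are λ = 6 with multiplicity 4.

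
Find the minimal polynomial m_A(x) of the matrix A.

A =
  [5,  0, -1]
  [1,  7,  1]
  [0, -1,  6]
x^3 - 18*x^2 + 108*x - 216

The characteristic polynomial is χ_A(x) = (x - 6)^3, so the eigenvalues are known. The minimal polynomial is
  m_A(x) = Π_λ (x − λ)^{k_λ}
where k_λ is the size of the *largest* Jordan block for λ (equivalently, the smallest k with (A − λI)^k v = 0 for every generalised eigenvector v of λ).

  λ = 6: largest Jordan block has size 3, contributing (x − 6)^3

So m_A(x) = (x - 6)^3 = x^3 - 18*x^2 + 108*x - 216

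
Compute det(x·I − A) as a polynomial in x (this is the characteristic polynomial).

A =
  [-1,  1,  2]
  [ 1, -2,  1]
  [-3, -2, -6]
x^3 + 9*x^2 + 27*x + 27

Expanding det(x·I − A) (e.g. by cofactor expansion or by noting that A is similar to its Jordan form J, which has the same characteristic polynomial as A) gives
  χ_A(x) = x^3 + 9*x^2 + 27*x + 27
which factors as (x + 3)^3. The eigenvalues (with algebraic multiplicities) are λ = -3 with multiplicity 3.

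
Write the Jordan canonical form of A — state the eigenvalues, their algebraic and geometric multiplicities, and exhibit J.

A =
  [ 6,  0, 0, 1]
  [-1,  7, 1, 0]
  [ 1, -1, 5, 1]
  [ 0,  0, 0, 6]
J_2(6) ⊕ J_2(6)

The characteristic polynomial is
  det(x·I − A) = x^4 - 24*x^3 + 216*x^2 - 864*x + 1296 = (x - 6)^4

Eigenvalues and multiplicities (the geometric multiplicity of λ is n − rank(A − λI), which equals the number of Jordan blocks for λ):
  λ = 6: algebraic multiplicity = 4, geometric multiplicity = 2

Determining the block sizes for each eigenvalue:
  λ = 6: with am = 4 and gm = 2, the partition is not yet determined (e.g. several partitions of 4 into 2 parts exist). Let N = A − (6)·I. Computing rank(N^1) = 2, rank(N^2) = 0; the number of blocks of size ≥ j is rank(N^{j−1}) − rank(N^j), giving [2, 2]. So we have 2 block(s) of size 2 → block sizes [2, 2]

Assembling the blocks gives a Jordan form
J =
  [6, 1, 0, 0]
  [0, 6, 0, 0]
  [0, 0, 6, 1]
  [0, 0, 0, 6]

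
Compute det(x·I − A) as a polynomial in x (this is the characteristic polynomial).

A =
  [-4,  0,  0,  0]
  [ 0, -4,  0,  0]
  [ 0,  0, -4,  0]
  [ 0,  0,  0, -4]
x^4 + 16*x^3 + 96*x^2 + 256*x + 256

Expanding det(x·I − A) (e.g. by cofactor expansion or by noting that A is similar to its Jordan form J, which has the same characteristic polynomial as A) gives
  χ_A(x) = x^4 + 16*x^3 + 96*x^2 + 256*x + 256
which factors as (x + 4)^4. The eigenvalues (with algebraic multiplicities) are λ = -4 with multiplicity 4.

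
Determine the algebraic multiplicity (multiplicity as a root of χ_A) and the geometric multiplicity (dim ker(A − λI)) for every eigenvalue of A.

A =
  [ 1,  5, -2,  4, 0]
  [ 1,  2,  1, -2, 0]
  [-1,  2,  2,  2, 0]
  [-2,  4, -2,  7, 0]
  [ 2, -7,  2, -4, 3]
λ = 3: alg = 5, geom = 3

Step 1 — factor the characteristic polynomial to read off the algebraic multiplicities:
  χ_A(x) = (x - 3)^5

Step 2 — compute geometric multiplicities via the rank-nullity identity g(λ) = n − rank(A − λI):
  rank(A − (3)·I) = 2, so dim ker(A − (3)·I) = n − 2 = 3

Summary:
  λ = 3: algebraic multiplicity = 5, geometric multiplicity = 3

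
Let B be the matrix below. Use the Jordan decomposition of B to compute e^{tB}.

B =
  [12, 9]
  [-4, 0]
e^{tB} =
  [6*t*exp(6*t) + exp(6*t), 9*t*exp(6*t)]
  [-4*t*exp(6*t), -6*t*exp(6*t) + exp(6*t)]

Strategy: write B = P · J · P⁻¹ where J is a Jordan canonical form, so e^{tB} = P · e^{tJ} · P⁻¹, and e^{tJ} can be computed block-by-block.

B has Jordan form
J =
  [6, 1]
  [0, 6]
(up to reordering of blocks).

Per-block formulas:
  For a 2×2 Jordan block J_2(6): exp(t · J_2(6)) = e^(6t)·(I + t·N), where N is the 2×2 nilpotent shift.

After assembling e^{tJ} and conjugating by P, we get:

e^{tB} =
  [6*t*exp(6*t) + exp(6*t), 9*t*exp(6*t)]
  [-4*t*exp(6*t), -6*t*exp(6*t) + exp(6*t)]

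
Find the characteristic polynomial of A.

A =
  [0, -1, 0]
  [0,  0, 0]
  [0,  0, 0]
x^3

Expanding det(x·I − A) (e.g. by cofactor expansion or by noting that A is similar to its Jordan form J, which has the same characteristic polynomial as A) gives
  χ_A(x) = x^3
which factors as x^3. The eigenvalues (with algebraic multiplicities) are λ = 0 with multiplicity 3.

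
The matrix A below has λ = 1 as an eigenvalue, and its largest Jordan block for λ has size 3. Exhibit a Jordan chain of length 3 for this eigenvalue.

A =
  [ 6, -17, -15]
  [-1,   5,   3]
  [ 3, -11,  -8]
A Jordan chain for λ = 1 of length 3:
v_1 = (-3, 0, -1)ᵀ
v_2 = (5, -1, 3)ᵀ
v_3 = (1, 0, 0)ᵀ

Let N = A − (1)·I. We want v_3 with N^3 v_3 = 0 but N^2 v_3 ≠ 0; then v_{j-1} := N · v_j for j = 3, …, 2.

Pick v_3 = (1, 0, 0)ᵀ.
Then v_2 = N · v_3 = (5, -1, 3)ᵀ.
Then v_1 = N · v_2 = (-3, 0, -1)ᵀ.

Sanity check: (A − (1)·I) v_1 = (0, 0, 0)ᵀ = 0. ✓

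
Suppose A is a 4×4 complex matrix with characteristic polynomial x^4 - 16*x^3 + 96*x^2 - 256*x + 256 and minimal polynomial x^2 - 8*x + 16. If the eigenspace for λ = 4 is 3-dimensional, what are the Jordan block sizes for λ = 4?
Block sizes for λ = 4: [2, 1, 1]

Step 1 — from the characteristic polynomial, algebraic multiplicity of λ = 4 is 4. From dim ker(A − (4)·I) = 3, there are exactly 3 Jordan blocks for λ = 4.
Step 2 — from the minimal polynomial, the factor (x − 4)^2 tells us the largest block for λ = 4 has size 2.
Step 3 — with total size 4, 3 blocks, and largest block 2, the block sizes (in nonincreasing order) are [2, 1, 1].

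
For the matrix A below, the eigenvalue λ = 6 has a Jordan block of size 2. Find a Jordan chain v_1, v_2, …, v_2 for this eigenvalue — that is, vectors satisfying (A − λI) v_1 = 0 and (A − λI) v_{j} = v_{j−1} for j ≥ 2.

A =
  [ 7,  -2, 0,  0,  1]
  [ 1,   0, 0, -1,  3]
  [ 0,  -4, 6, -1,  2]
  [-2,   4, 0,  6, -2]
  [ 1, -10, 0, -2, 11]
A Jordan chain for λ = 6 of length 2:
v_1 = (1, 1, 0, -2, 1)ᵀ
v_2 = (1, 0, 0, 0, 0)ᵀ

Let N = A − (6)·I. We want v_2 with N^2 v_2 = 0 but N^1 v_2 ≠ 0; then v_{j-1} := N · v_j for j = 2, …, 2.

Pick v_2 = (1, 0, 0, 0, 0)ᵀ.
Then v_1 = N · v_2 = (1, 1, 0, -2, 1)ᵀ.

Sanity check: (A − (6)·I) v_1 = (0, 0, 0, 0, 0)ᵀ = 0. ✓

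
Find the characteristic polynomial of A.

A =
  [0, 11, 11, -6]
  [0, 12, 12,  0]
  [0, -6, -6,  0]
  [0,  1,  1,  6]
x^4 - 12*x^3 + 36*x^2

Expanding det(x·I − A) (e.g. by cofactor expansion or by noting that A is similar to its Jordan form J, which has the same characteristic polynomial as A) gives
  χ_A(x) = x^4 - 12*x^3 + 36*x^2
which factors as x^2*(x - 6)^2. The eigenvalues (with algebraic multiplicities) are λ = 0 with multiplicity 2, λ = 6 with multiplicity 2.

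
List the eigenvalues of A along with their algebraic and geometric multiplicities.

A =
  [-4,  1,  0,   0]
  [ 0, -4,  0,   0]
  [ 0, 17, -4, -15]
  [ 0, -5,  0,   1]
λ = -4: alg = 3, geom = 2; λ = 1: alg = 1, geom = 1

Step 1 — factor the characteristic polynomial to read off the algebraic multiplicities:
  χ_A(x) = (x - 1)*(x + 4)^3

Step 2 — compute geometric multiplicities via the rank-nullity identity g(λ) = n − rank(A − λI):
  rank(A − (-4)·I) = 2, so dim ker(A − (-4)·I) = n − 2 = 2
  rank(A − (1)·I) = 3, so dim ker(A − (1)·I) = n − 3 = 1

Summary:
  λ = -4: algebraic multiplicity = 3, geometric multiplicity = 2
  λ = 1: algebraic multiplicity = 1, geometric multiplicity = 1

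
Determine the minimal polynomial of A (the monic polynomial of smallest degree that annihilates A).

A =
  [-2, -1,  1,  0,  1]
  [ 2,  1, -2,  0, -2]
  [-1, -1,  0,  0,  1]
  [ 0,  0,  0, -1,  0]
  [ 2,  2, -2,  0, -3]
x^2 + 2*x + 1

The characteristic polynomial is χ_A(x) = (x + 1)^5, so the eigenvalues are known. The minimal polynomial is
  m_A(x) = Π_λ (x − λ)^{k_λ}
where k_λ is the size of the *largest* Jordan block for λ (equivalently, the smallest k with (A − λI)^k v = 0 for every generalised eigenvector v of λ).

  λ = -1: largest Jordan block has size 2, contributing (x + 1)^2

So m_A(x) = (x + 1)^2 = x^2 + 2*x + 1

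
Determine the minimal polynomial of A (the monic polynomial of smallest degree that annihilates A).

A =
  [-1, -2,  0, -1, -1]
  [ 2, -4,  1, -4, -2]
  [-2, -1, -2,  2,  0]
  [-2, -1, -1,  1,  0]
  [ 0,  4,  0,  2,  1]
x^3 + 3*x^2 + 3*x + 1

The characteristic polynomial is χ_A(x) = (x + 1)^5, so the eigenvalues are known. The minimal polynomial is
  m_A(x) = Π_λ (x − λ)^{k_λ}
where k_λ is the size of the *largest* Jordan block for λ (equivalently, the smallest k with (A − λI)^k v = 0 for every generalised eigenvector v of λ).

  λ = -1: largest Jordan block has size 3, contributing (x + 1)^3

So m_A(x) = (x + 1)^3 = x^3 + 3*x^2 + 3*x + 1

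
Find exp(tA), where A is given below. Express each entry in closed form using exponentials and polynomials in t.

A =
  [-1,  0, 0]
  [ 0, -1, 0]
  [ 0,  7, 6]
e^{tA} =
  [exp(-t), 0, 0]
  [0, exp(-t), 0]
  [0, exp(6*t) - exp(-t), exp(6*t)]

Strategy: write A = P · J · P⁻¹ where J is a Jordan canonical form, so e^{tA} = P · e^{tJ} · P⁻¹, and e^{tJ} can be computed block-by-block.

A has Jordan form
J =
  [-1,  0, 0]
  [ 0, -1, 0]
  [ 0,  0, 6]
(up to reordering of blocks).

Per-block formulas:
  For a 1×1 block at λ = -1: exp(t · [-1]) = [e^(-1t)].
  For a 1×1 block at λ = 6: exp(t · [6]) = [e^(6t)].

After assembling e^{tJ} and conjugating by P, we get:

e^{tA} =
  [exp(-t), 0, 0]
  [0, exp(-t), 0]
  [0, exp(6*t) - exp(-t), exp(6*t)]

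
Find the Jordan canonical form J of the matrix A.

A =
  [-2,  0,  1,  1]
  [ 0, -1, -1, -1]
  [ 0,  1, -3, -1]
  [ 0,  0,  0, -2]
J_3(-2) ⊕ J_1(-2)

The characteristic polynomial is
  det(x·I − A) = x^4 + 8*x^3 + 24*x^2 + 32*x + 16 = (x + 2)^4

Eigenvalues and multiplicities (the geometric multiplicity of λ is n − rank(A − λI), which equals the number of Jordan blocks for λ):
  λ = -2: algebraic multiplicity = 4, geometric multiplicity = 2

Determining the block sizes for each eigenvalue:
  λ = -2: with am = 4 and gm = 2, the partition is not yet determined (e.g. several partitions of 4 into 2 parts exist). Let N = A − (-2)·I. Computing rank(N^1) = 2, rank(N^2) = 1, rank(N^3) = 0; the number of blocks of size ≥ j is rank(N^{j−1}) − rank(N^j), giving [2, 1, 1]. So we have 1 block(s) of size 3, 1 block(s) of size 1 → block sizes [3, 1]

Assembling the blocks gives a Jordan form
J =
  [-2,  1,  0,  0]
  [ 0, -2,  1,  0]
  [ 0,  0, -2,  0]
  [ 0,  0,  0, -2]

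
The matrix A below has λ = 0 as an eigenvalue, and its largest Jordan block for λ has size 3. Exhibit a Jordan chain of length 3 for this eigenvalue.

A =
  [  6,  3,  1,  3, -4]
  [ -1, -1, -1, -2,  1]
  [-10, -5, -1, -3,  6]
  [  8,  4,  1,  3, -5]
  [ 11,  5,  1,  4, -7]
A Jordan chain for λ = 0 of length 3:
v_1 = (3, 0, -3, 3, 6)ᵀ
v_2 = (6, -1, -10, 8, 11)ᵀ
v_3 = (1, 0, 0, 0, 0)ᵀ

Let N = A − (0)·I. We want v_3 with N^3 v_3 = 0 but N^2 v_3 ≠ 0; then v_{j-1} := N · v_j for j = 3, …, 2.

Pick v_3 = (1, 0, 0, 0, 0)ᵀ.
Then v_2 = N · v_3 = (6, -1, -10, 8, 11)ᵀ.
Then v_1 = N · v_2 = (3, 0, -3, 3, 6)ᵀ.

Sanity check: (A − (0)·I) v_1 = (0, 0, 0, 0, 0)ᵀ = 0. ✓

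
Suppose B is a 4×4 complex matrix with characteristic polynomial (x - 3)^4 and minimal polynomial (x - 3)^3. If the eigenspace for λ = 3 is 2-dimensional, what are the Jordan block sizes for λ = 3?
Block sizes for λ = 3: [3, 1]

Step 1 — from the characteristic polynomial, algebraic multiplicity of λ = 3 is 4. From dim ker(B − (3)·I) = 2, there are exactly 2 Jordan blocks for λ = 3.
Step 2 — from the minimal polynomial, the factor (x − 3)^3 tells us the largest block for λ = 3 has size 3.
Step 3 — with total size 4, 2 blocks, and largest block 3, the block sizes (in nonincreasing order) are [3, 1].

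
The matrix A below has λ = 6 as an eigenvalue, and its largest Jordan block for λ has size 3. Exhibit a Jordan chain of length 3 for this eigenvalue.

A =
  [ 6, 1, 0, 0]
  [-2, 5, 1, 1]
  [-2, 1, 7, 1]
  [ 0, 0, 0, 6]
A Jordan chain for λ = 6 of length 3:
v_1 = (-2, 0, -4, 0)ᵀ
v_2 = (0, -2, -2, 0)ᵀ
v_3 = (1, 0, 0, 0)ᵀ

Let N = A − (6)·I. We want v_3 with N^3 v_3 = 0 but N^2 v_3 ≠ 0; then v_{j-1} := N · v_j for j = 3, …, 2.

Pick v_3 = (1, 0, 0, 0)ᵀ.
Then v_2 = N · v_3 = (0, -2, -2, 0)ᵀ.
Then v_1 = N · v_2 = (-2, 0, -4, 0)ᵀ.

Sanity check: (A − (6)·I) v_1 = (0, 0, 0, 0)ᵀ = 0. ✓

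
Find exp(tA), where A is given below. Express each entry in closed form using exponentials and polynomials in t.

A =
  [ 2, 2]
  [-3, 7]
e^{tA} =
  [-2*exp(5*t) + 3*exp(4*t), 2*exp(5*t) - 2*exp(4*t)]
  [-3*exp(5*t) + 3*exp(4*t), 3*exp(5*t) - 2*exp(4*t)]

Strategy: write A = P · J · P⁻¹ where J is a Jordan canonical form, so e^{tA} = P · e^{tJ} · P⁻¹, and e^{tJ} can be computed block-by-block.

A has Jordan form
J =
  [4, 0]
  [0, 5]
(up to reordering of blocks).

Per-block formulas:
  For a 1×1 block at λ = 5: exp(t · [5]) = [e^(5t)].
  For a 1×1 block at λ = 4: exp(t · [4]) = [e^(4t)].

After assembling e^{tJ} and conjugating by P, we get:

e^{tA} =
  [-2*exp(5*t) + 3*exp(4*t), 2*exp(5*t) - 2*exp(4*t)]
  [-3*exp(5*t) + 3*exp(4*t), 3*exp(5*t) - 2*exp(4*t)]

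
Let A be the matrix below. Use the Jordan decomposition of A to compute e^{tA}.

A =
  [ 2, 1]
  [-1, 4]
e^{tA} =
  [-t*exp(3*t) + exp(3*t), t*exp(3*t)]
  [-t*exp(3*t), t*exp(3*t) + exp(3*t)]

Strategy: write A = P · J · P⁻¹ where J is a Jordan canonical form, so e^{tA} = P · e^{tJ} · P⁻¹, and e^{tJ} can be computed block-by-block.

A has Jordan form
J =
  [3, 1]
  [0, 3]
(up to reordering of blocks).

Per-block formulas:
  For a 2×2 Jordan block J_2(3): exp(t · J_2(3)) = e^(3t)·(I + t·N), where N is the 2×2 nilpotent shift.

After assembling e^{tJ} and conjugating by P, we get:

e^{tA} =
  [-t*exp(3*t) + exp(3*t), t*exp(3*t)]
  [-t*exp(3*t), t*exp(3*t) + exp(3*t)]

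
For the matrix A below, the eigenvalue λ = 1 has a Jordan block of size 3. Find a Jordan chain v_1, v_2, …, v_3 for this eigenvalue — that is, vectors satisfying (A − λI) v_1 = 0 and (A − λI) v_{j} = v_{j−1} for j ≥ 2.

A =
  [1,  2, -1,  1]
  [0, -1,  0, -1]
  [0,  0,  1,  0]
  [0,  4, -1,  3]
A Jordan chain for λ = 1 of length 3:
v_1 = (-1, 1, 0, -2)ᵀ
v_2 = (-1, 0, 0, -1)ᵀ
v_3 = (0, 0, 1, 0)ᵀ

Let N = A − (1)·I. We want v_3 with N^3 v_3 = 0 but N^2 v_3 ≠ 0; then v_{j-1} := N · v_j for j = 3, …, 2.

Pick v_3 = (0, 0, 1, 0)ᵀ.
Then v_2 = N · v_3 = (-1, 0, 0, -1)ᵀ.
Then v_1 = N · v_2 = (-1, 1, 0, -2)ᵀ.

Sanity check: (A − (1)·I) v_1 = (0, 0, 0, 0)ᵀ = 0. ✓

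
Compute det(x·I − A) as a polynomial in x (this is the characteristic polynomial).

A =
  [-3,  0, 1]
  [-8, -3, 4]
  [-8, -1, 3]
x^3 + 3*x^2 + 3*x + 1

Expanding det(x·I − A) (e.g. by cofactor expansion or by noting that A is similar to its Jordan form J, which has the same characteristic polynomial as A) gives
  χ_A(x) = x^3 + 3*x^2 + 3*x + 1
which factors as (x + 1)^3. The eigenvalues (with algebraic multiplicities) are λ = -1 with multiplicity 3.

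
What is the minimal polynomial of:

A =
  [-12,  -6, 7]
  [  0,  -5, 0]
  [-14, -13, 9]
x^3 + 8*x^2 + 5*x - 50

The characteristic polynomial is χ_A(x) = (x - 2)*(x + 5)^2, so the eigenvalues are known. The minimal polynomial is
  m_A(x) = Π_λ (x − λ)^{k_λ}
where k_λ is the size of the *largest* Jordan block for λ (equivalently, the smallest k with (A − λI)^k v = 0 for every generalised eigenvector v of λ).

  λ = -5: largest Jordan block has size 2, contributing (x + 5)^2
  λ = 2: largest Jordan block has size 1, contributing (x − 2)

So m_A(x) = (x - 2)*(x + 5)^2 = x^3 + 8*x^2 + 5*x - 50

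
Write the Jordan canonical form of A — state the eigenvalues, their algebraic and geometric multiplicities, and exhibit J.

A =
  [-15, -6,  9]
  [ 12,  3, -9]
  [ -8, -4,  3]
J_2(-3) ⊕ J_1(-3)

The characteristic polynomial is
  det(x·I − A) = x^3 + 9*x^2 + 27*x + 27 = (x + 3)^3

Eigenvalues and multiplicities (the geometric multiplicity of λ is n − rank(A − λI), which equals the number of Jordan blocks for λ):
  λ = -3: algebraic multiplicity = 3, geometric multiplicity = 2

Determining the block sizes for each eigenvalue:
  λ = -3: 2 blocks summing to 3 forces exactly one block of size 2 and the rest size 1 → block sizes [2, 1]

Assembling the blocks gives a Jordan form
J =
  [-3,  1,  0]
  [ 0, -3,  0]
  [ 0,  0, -3]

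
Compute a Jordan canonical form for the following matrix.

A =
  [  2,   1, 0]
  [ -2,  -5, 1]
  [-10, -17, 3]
J_3(0)

The characteristic polynomial is
  det(x·I − A) = x^3

Eigenvalues and multiplicities (the geometric multiplicity of λ is n − rank(A − λI), which equals the number of Jordan blocks for λ):
  λ = 0: algebraic multiplicity = 3, geometric multiplicity = 1

Determining the block sizes for each eigenvalue:
  λ = 0: one block (gm = 1), so the single block has size am = 3 → block sizes [3]

Assembling the blocks gives a Jordan form
J =
  [0, 1, 0]
  [0, 0, 1]
  [0, 0, 0]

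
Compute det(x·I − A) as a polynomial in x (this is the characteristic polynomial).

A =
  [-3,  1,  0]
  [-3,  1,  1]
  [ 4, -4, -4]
x^3 + 6*x^2 + 12*x + 8

Expanding det(x·I − A) (e.g. by cofactor expansion or by noting that A is similar to its Jordan form J, which has the same characteristic polynomial as A) gives
  χ_A(x) = x^3 + 6*x^2 + 12*x + 8
which factors as (x + 2)^3. The eigenvalues (with algebraic multiplicities) are λ = -2 with multiplicity 3.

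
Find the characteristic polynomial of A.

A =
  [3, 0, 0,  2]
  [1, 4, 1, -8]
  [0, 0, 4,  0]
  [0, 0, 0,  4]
x^4 - 15*x^3 + 84*x^2 - 208*x + 192

Expanding det(x·I − A) (e.g. by cofactor expansion or by noting that A is similar to its Jordan form J, which has the same characteristic polynomial as A) gives
  χ_A(x) = x^4 - 15*x^3 + 84*x^2 - 208*x + 192
which factors as (x - 4)^3*(x - 3). The eigenvalues (with algebraic multiplicities) are λ = 3 with multiplicity 1, λ = 4 with multiplicity 3.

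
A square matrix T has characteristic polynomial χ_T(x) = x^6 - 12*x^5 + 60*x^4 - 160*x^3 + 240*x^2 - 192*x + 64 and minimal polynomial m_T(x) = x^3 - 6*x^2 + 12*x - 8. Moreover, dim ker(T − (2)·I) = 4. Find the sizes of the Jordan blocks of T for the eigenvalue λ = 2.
Block sizes for λ = 2: [3, 1, 1, 1]

Step 1 — from the characteristic polynomial, algebraic multiplicity of λ = 2 is 6. From dim ker(T − (2)·I) = 4, there are exactly 4 Jordan blocks for λ = 2.
Step 2 — from the minimal polynomial, the factor (x − 2)^3 tells us the largest block for λ = 2 has size 3.
Step 3 — with total size 6, 4 blocks, and largest block 3, the block sizes (in nonincreasing order) are [3, 1, 1, 1].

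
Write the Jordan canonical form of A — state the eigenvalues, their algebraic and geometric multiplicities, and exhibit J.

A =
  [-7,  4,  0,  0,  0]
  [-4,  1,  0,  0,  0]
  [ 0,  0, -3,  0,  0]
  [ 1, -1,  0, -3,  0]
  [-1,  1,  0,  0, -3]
J_2(-3) ⊕ J_1(-3) ⊕ J_1(-3) ⊕ J_1(-3)

The characteristic polynomial is
  det(x·I − A) = x^5 + 15*x^4 + 90*x^3 + 270*x^2 + 405*x + 243 = (x + 3)^5

Eigenvalues and multiplicities (the geometric multiplicity of λ is n − rank(A − λI), which equals the number of Jordan blocks for λ):
  λ = -3: algebraic multiplicity = 5, geometric multiplicity = 4

Determining the block sizes for each eigenvalue:
  λ = -3: 4 blocks summing to 5 forces exactly one block of size 2 and the rest size 1 → block sizes [2, 1, 1, 1]

Assembling the blocks gives a Jordan form
J =
  [-3,  1,  0,  0,  0]
  [ 0, -3,  0,  0,  0]
  [ 0,  0, -3,  0,  0]
  [ 0,  0,  0, -3,  0]
  [ 0,  0,  0,  0, -3]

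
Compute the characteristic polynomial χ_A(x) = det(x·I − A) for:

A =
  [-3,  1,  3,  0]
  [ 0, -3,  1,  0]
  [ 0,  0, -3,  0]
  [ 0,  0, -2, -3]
x^4 + 12*x^3 + 54*x^2 + 108*x + 81

Expanding det(x·I − A) (e.g. by cofactor expansion or by noting that A is similar to its Jordan form J, which has the same characteristic polynomial as A) gives
  χ_A(x) = x^4 + 12*x^3 + 54*x^2 + 108*x + 81
which factors as (x + 3)^4. The eigenvalues (with algebraic multiplicities) are λ = -3 with multiplicity 4.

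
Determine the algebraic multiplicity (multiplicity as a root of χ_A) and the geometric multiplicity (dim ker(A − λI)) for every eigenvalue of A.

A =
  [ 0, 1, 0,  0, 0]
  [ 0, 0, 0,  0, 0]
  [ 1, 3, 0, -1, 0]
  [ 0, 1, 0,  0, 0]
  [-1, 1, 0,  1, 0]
λ = 0: alg = 5, geom = 3

Step 1 — factor the characteristic polynomial to read off the algebraic multiplicities:
  χ_A(x) = x^5

Step 2 — compute geometric multiplicities via the rank-nullity identity g(λ) = n − rank(A − λI):
  rank(A − (0)·I) = 2, so dim ker(A − (0)·I) = n − 2 = 3

Summary:
  λ = 0: algebraic multiplicity = 5, geometric multiplicity = 3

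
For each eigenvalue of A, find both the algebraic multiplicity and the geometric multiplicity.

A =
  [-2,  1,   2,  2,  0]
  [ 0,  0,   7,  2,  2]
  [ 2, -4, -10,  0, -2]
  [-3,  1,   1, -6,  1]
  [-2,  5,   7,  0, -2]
λ = -4: alg = 5, geom = 2

Step 1 — factor the characteristic polynomial to read off the algebraic multiplicities:
  χ_A(x) = (x + 4)^5

Step 2 — compute geometric multiplicities via the rank-nullity identity g(λ) = n − rank(A − λI):
  rank(A − (-4)·I) = 3, so dim ker(A − (-4)·I) = n − 3 = 2

Summary:
  λ = -4: algebraic multiplicity = 5, geometric multiplicity = 2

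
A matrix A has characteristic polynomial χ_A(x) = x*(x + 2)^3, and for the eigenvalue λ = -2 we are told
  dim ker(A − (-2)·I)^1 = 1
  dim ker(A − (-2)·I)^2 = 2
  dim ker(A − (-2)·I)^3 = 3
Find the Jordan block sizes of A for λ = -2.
Block sizes for λ = -2: [3]

From the dimensions of kernels of powers, the number of Jordan blocks of size at least j is d_j − d_{j−1} where d_j = dim ker(N^j) (with d_0 = 0). Computing the differences gives [1, 1, 1].
The number of blocks of size exactly k is (#blocks of size ≥ k) − (#blocks of size ≥ k + 1), so the partition is: 1 block(s) of size 3.
In nonincreasing order the block sizes are [3].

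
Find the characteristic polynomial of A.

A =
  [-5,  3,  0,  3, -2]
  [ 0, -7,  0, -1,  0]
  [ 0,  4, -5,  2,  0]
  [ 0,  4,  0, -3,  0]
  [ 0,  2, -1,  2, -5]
x^5 + 25*x^4 + 250*x^3 + 1250*x^2 + 3125*x + 3125

Expanding det(x·I − A) (e.g. by cofactor expansion or by noting that A is similar to its Jordan form J, which has the same characteristic polynomial as A) gives
  χ_A(x) = x^5 + 25*x^4 + 250*x^3 + 1250*x^2 + 3125*x + 3125
which factors as (x + 5)^5. The eigenvalues (with algebraic multiplicities) are λ = -5 with multiplicity 5.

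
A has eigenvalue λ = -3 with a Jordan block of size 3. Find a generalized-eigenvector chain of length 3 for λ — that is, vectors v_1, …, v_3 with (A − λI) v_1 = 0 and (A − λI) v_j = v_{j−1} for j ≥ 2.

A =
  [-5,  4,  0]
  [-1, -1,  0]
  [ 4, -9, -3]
A Jordan chain for λ = -3 of length 3:
v_1 = (0, 0, 1)ᵀ
v_2 = (-2, -1, 4)ᵀ
v_3 = (1, 0, 0)ᵀ

Let N = A − (-3)·I. We want v_3 with N^3 v_3 = 0 but N^2 v_3 ≠ 0; then v_{j-1} := N · v_j for j = 3, …, 2.

Pick v_3 = (1, 0, 0)ᵀ.
Then v_2 = N · v_3 = (-2, -1, 4)ᵀ.
Then v_1 = N · v_2 = (0, 0, 1)ᵀ.

Sanity check: (A − (-3)·I) v_1 = (0, 0, 0)ᵀ = 0. ✓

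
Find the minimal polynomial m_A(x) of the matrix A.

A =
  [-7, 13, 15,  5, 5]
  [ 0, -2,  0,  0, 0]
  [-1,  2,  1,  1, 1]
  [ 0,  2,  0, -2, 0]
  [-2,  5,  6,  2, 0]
x^2 + 4*x + 4

The characteristic polynomial is χ_A(x) = (x + 2)^5, so the eigenvalues are known. The minimal polynomial is
  m_A(x) = Π_λ (x − λ)^{k_λ}
where k_λ is the size of the *largest* Jordan block for λ (equivalently, the smallest k with (A − λI)^k v = 0 for every generalised eigenvector v of λ).

  λ = -2: largest Jordan block has size 2, contributing (x + 2)^2

So m_A(x) = (x + 2)^2 = x^2 + 4*x + 4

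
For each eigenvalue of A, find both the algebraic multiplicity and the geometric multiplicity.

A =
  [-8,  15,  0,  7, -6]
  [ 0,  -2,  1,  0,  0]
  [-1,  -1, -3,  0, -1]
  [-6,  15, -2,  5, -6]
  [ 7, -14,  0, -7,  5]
λ = -2: alg = 4, geom = 2; λ = 5: alg = 1, geom = 1

Step 1 — factor the characteristic polynomial to read off the algebraic multiplicities:
  χ_A(x) = (x - 5)*(x + 2)^4

Step 2 — compute geometric multiplicities via the rank-nullity identity g(λ) = n − rank(A − λI):
  rank(A − (-2)·I) = 3, so dim ker(A − (-2)·I) = n − 3 = 2
  rank(A − (5)·I) = 4, so dim ker(A − (5)·I) = n − 4 = 1

Summary:
  λ = -2: algebraic multiplicity = 4, geometric multiplicity = 2
  λ = 5: algebraic multiplicity = 1, geometric multiplicity = 1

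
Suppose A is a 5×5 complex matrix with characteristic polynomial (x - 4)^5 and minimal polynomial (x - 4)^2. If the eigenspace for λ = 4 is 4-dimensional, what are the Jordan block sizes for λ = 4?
Block sizes for λ = 4: [2, 1, 1, 1]

Step 1 — from the characteristic polynomial, algebraic multiplicity of λ = 4 is 5. From dim ker(A − (4)·I) = 4, there are exactly 4 Jordan blocks for λ = 4.
Step 2 — from the minimal polynomial, the factor (x − 4)^2 tells us the largest block for λ = 4 has size 2.
Step 3 — with total size 5, 4 blocks, and largest block 2, the block sizes (in nonincreasing order) are [2, 1, 1, 1].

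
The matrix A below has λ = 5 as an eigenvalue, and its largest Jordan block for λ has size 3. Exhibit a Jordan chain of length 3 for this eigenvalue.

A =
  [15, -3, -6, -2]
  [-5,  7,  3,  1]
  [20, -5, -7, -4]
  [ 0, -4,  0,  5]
A Jordan chain for λ = 5 of length 3:
v_1 = (-5, 0, -15, 20)ᵀ
v_2 = (10, -5, 20, 0)ᵀ
v_3 = (1, 0, 0, 0)ᵀ

Let N = A − (5)·I. We want v_3 with N^3 v_3 = 0 but N^2 v_3 ≠ 0; then v_{j-1} := N · v_j for j = 3, …, 2.

Pick v_3 = (1, 0, 0, 0)ᵀ.
Then v_2 = N · v_3 = (10, -5, 20, 0)ᵀ.
Then v_1 = N · v_2 = (-5, 0, -15, 20)ᵀ.

Sanity check: (A − (5)·I) v_1 = (0, 0, 0, 0)ᵀ = 0. ✓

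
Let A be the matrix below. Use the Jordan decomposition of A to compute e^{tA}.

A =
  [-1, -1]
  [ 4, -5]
e^{tA} =
  [2*t*exp(-3*t) + exp(-3*t), -t*exp(-3*t)]
  [4*t*exp(-3*t), -2*t*exp(-3*t) + exp(-3*t)]

Strategy: write A = P · J · P⁻¹ where J is a Jordan canonical form, so e^{tA} = P · e^{tJ} · P⁻¹, and e^{tJ} can be computed block-by-block.

A has Jordan form
J =
  [-3,  1]
  [ 0, -3]
(up to reordering of blocks).

Per-block formulas:
  For a 2×2 Jordan block J_2(-3): exp(t · J_2(-3)) = e^(-3t)·(I + t·N), where N is the 2×2 nilpotent shift.

After assembling e^{tJ} and conjugating by P, we get:

e^{tA} =
  [2*t*exp(-3*t) + exp(-3*t), -t*exp(-3*t)]
  [4*t*exp(-3*t), -2*t*exp(-3*t) + exp(-3*t)]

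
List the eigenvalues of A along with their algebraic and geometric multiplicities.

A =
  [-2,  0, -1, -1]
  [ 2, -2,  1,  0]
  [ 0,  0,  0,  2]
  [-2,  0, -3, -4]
λ = -2: alg = 4, geom = 2

Step 1 — factor the characteristic polynomial to read off the algebraic multiplicities:
  χ_A(x) = (x + 2)^4

Step 2 — compute geometric multiplicities via the rank-nullity identity g(λ) = n − rank(A − λI):
  rank(A − (-2)·I) = 2, so dim ker(A − (-2)·I) = n − 2 = 2

Summary:
  λ = -2: algebraic multiplicity = 4, geometric multiplicity = 2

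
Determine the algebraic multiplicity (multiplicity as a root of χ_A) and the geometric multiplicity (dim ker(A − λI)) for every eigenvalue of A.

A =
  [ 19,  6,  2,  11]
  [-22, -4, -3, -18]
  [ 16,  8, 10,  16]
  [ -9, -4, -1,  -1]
λ = 6: alg = 4, geom = 2

Step 1 — factor the characteristic polynomial to read off the algebraic multiplicities:
  χ_A(x) = (x - 6)^4

Step 2 — compute geometric multiplicities via the rank-nullity identity g(λ) = n − rank(A − λI):
  rank(A − (6)·I) = 2, so dim ker(A − (6)·I) = n − 2 = 2

Summary:
  λ = 6: algebraic multiplicity = 4, geometric multiplicity = 2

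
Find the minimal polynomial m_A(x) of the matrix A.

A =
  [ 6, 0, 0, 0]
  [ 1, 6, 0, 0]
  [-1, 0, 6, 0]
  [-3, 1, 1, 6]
x^2 - 12*x + 36

The characteristic polynomial is χ_A(x) = (x - 6)^4, so the eigenvalues are known. The minimal polynomial is
  m_A(x) = Π_λ (x − λ)^{k_λ}
where k_λ is the size of the *largest* Jordan block for λ (equivalently, the smallest k with (A − λI)^k v = 0 for every generalised eigenvector v of λ).

  λ = 6: largest Jordan block has size 2, contributing (x − 6)^2

So m_A(x) = (x - 6)^2 = x^2 - 12*x + 36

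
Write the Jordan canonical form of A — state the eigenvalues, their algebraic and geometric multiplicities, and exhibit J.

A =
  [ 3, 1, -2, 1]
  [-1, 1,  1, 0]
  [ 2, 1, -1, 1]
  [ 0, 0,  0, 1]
J_3(1) ⊕ J_1(1)

The characteristic polynomial is
  det(x·I − A) = x^4 - 4*x^3 + 6*x^2 - 4*x + 1 = (x - 1)^4

Eigenvalues and multiplicities (the geometric multiplicity of λ is n − rank(A − λI), which equals the number of Jordan blocks for λ):
  λ = 1: algebraic multiplicity = 4, geometric multiplicity = 2

Determining the block sizes for each eigenvalue:
  λ = 1: with am = 4 and gm = 2, the partition is not yet determined (e.g. several partitions of 4 into 2 parts exist). Let N = A − (1)·I. Computing rank(N^1) = 2, rank(N^2) = 1, rank(N^3) = 0; the number of blocks of size ≥ j is rank(N^{j−1}) − rank(N^j), giving [2, 1, 1]. So we have 1 block(s) of size 3, 1 block(s) of size 1 → block sizes [3, 1]

Assembling the blocks gives a Jordan form
J =
  [1, 1, 0, 0]
  [0, 1, 1, 0]
  [0, 0, 1, 0]
  [0, 0, 0, 1]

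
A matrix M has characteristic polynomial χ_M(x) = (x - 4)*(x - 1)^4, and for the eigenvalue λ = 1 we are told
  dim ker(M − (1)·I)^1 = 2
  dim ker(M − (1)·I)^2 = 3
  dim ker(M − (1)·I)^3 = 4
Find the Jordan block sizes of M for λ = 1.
Block sizes for λ = 1: [3, 1]

From the dimensions of kernels of powers, the number of Jordan blocks of size at least j is d_j − d_{j−1} where d_j = dim ker(N^j) (with d_0 = 0). Computing the differences gives [2, 1, 1].
The number of blocks of size exactly k is (#blocks of size ≥ k) − (#blocks of size ≥ k + 1), so the partition is: 1 block(s) of size 1, 1 block(s) of size 3.
In nonincreasing order the block sizes are [3, 1].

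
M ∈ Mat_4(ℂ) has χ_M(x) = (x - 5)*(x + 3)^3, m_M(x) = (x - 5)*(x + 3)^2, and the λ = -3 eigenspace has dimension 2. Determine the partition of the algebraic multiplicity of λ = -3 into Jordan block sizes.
Block sizes for λ = -3: [2, 1]

Step 1 — from the characteristic polynomial, algebraic multiplicity of λ = -3 is 3. From dim ker(M − (-3)·I) = 2, there are exactly 2 Jordan blocks for λ = -3.
Step 2 — from the minimal polynomial, the factor (x + 3)^2 tells us the largest block for λ = -3 has size 2.
Step 3 — with total size 3, 2 blocks, and largest block 2, the block sizes (in nonincreasing order) are [2, 1].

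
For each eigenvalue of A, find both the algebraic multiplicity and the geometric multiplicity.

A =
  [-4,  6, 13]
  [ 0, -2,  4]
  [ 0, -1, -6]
λ = -4: alg = 3, geom = 1

Step 1 — factor the characteristic polynomial to read off the algebraic multiplicities:
  χ_A(x) = (x + 4)^3

Step 2 — compute geometric multiplicities via the rank-nullity identity g(λ) = n − rank(A − λI):
  rank(A − (-4)·I) = 2, so dim ker(A − (-4)·I) = n − 2 = 1

Summary:
  λ = -4: algebraic multiplicity = 3, geometric multiplicity = 1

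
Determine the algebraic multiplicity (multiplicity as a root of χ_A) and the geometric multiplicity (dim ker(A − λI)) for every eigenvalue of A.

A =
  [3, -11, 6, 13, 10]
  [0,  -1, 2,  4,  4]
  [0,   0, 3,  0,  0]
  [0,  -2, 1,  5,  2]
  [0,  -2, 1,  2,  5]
λ = 3: alg = 5, geom = 3

Step 1 — factor the characteristic polynomial to read off the algebraic multiplicities:
  χ_A(x) = (x - 3)^5

Step 2 — compute geometric multiplicities via the rank-nullity identity g(λ) = n − rank(A − λI):
  rank(A − (3)·I) = 2, so dim ker(A − (3)·I) = n − 2 = 3

Summary:
  λ = 3: algebraic multiplicity = 5, geometric multiplicity = 3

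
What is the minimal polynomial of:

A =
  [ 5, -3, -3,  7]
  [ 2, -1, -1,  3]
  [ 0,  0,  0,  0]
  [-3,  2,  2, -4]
x^3

The characteristic polynomial is χ_A(x) = x^4, so the eigenvalues are known. The minimal polynomial is
  m_A(x) = Π_λ (x − λ)^{k_λ}
where k_λ is the size of the *largest* Jordan block for λ (equivalently, the smallest k with (A − λI)^k v = 0 for every generalised eigenvector v of λ).

  λ = 0: largest Jordan block has size 3, contributing (x − 0)^3

So m_A(x) = x^3 = x^3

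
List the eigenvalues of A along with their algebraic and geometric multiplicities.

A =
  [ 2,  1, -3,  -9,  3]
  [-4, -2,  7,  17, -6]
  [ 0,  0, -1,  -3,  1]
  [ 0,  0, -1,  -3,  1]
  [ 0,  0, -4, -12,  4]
λ = 0: alg = 5, geom = 2

Step 1 — factor the characteristic polynomial to read off the algebraic multiplicities:
  χ_A(x) = x^5

Step 2 — compute geometric multiplicities via the rank-nullity identity g(λ) = n − rank(A − λI):
  rank(A − (0)·I) = 3, so dim ker(A − (0)·I) = n − 3 = 2

Summary:
  λ = 0: algebraic multiplicity = 5, geometric multiplicity = 2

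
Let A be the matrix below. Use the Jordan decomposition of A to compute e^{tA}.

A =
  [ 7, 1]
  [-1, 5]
e^{tA} =
  [t*exp(6*t) + exp(6*t), t*exp(6*t)]
  [-t*exp(6*t), -t*exp(6*t) + exp(6*t)]

Strategy: write A = P · J · P⁻¹ where J is a Jordan canonical form, so e^{tA} = P · e^{tJ} · P⁻¹, and e^{tJ} can be computed block-by-block.

A has Jordan form
J =
  [6, 1]
  [0, 6]
(up to reordering of blocks).

Per-block formulas:
  For a 2×2 Jordan block J_2(6): exp(t · J_2(6)) = e^(6t)·(I + t·N), where N is the 2×2 nilpotent shift.

After assembling e^{tJ} and conjugating by P, we get:

e^{tA} =
  [t*exp(6*t) + exp(6*t), t*exp(6*t)]
  [-t*exp(6*t), -t*exp(6*t) + exp(6*t)]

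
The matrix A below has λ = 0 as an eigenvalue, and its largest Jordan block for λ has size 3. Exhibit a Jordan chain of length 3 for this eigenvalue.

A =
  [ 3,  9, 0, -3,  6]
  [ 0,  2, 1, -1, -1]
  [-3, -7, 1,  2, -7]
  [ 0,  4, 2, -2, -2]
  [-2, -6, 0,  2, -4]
A Jordan chain for λ = 0 of length 3:
v_1 = (-3, -1, 2, -2, 2)ᵀ
v_2 = (3, 0, -3, 0, -2)ᵀ
v_3 = (1, 0, 0, 0, 0)ᵀ

Let N = A − (0)·I. We want v_3 with N^3 v_3 = 0 but N^2 v_3 ≠ 0; then v_{j-1} := N · v_j for j = 3, …, 2.

Pick v_3 = (1, 0, 0, 0, 0)ᵀ.
Then v_2 = N · v_3 = (3, 0, -3, 0, -2)ᵀ.
Then v_1 = N · v_2 = (-3, -1, 2, -2, 2)ᵀ.

Sanity check: (A − (0)·I) v_1 = (0, 0, 0, 0, 0)ᵀ = 0. ✓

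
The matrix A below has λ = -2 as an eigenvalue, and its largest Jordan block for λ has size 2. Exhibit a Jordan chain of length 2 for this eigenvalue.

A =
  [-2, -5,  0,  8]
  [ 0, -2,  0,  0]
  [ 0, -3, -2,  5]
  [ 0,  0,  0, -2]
A Jordan chain for λ = -2 of length 2:
v_1 = (-5, 0, -3, 0)ᵀ
v_2 = (0, 1, 0, 0)ᵀ

Let N = A − (-2)·I. We want v_2 with N^2 v_2 = 0 but N^1 v_2 ≠ 0; then v_{j-1} := N · v_j for j = 2, …, 2.

Pick v_2 = (0, 1, 0, 0)ᵀ.
Then v_1 = N · v_2 = (-5, 0, -3, 0)ᵀ.

Sanity check: (A − (-2)·I) v_1 = (0, 0, 0, 0)ᵀ = 0. ✓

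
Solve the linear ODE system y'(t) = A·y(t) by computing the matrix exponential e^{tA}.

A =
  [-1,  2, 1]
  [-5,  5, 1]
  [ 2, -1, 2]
e^{tA} =
  [t^2*exp(2*t)/2 - 3*t*exp(2*t) + exp(2*t), -t^2*exp(2*t)/2 + 2*t*exp(2*t), -t^2*exp(2*t)/2 + t*exp(2*t)]
  [t^2*exp(2*t) - 5*t*exp(2*t), -t^2*exp(2*t) + 3*t*exp(2*t) + exp(2*t), -t^2*exp(2*t) + t*exp(2*t)]
  [-t^2*exp(2*t)/2 + 2*t*exp(2*t), t^2*exp(2*t)/2 - t*exp(2*t), t^2*exp(2*t)/2 + exp(2*t)]

Strategy: write A = P · J · P⁻¹ where J is a Jordan canonical form, so e^{tA} = P · e^{tJ} · P⁻¹, and e^{tJ} can be computed block-by-block.

A has Jordan form
J =
  [2, 1, 0]
  [0, 2, 1]
  [0, 0, 2]
(up to reordering of blocks).

Per-block formulas:
  For a 3×3 Jordan block J_3(2): exp(t · J_3(2)) = e^(2t)·(I + t·N + (t^2/2)·N^2), where N is the 3×3 nilpotent shift.

After assembling e^{tJ} and conjugating by P, we get:

e^{tA} =
  [t^2*exp(2*t)/2 - 3*t*exp(2*t) + exp(2*t), -t^2*exp(2*t)/2 + 2*t*exp(2*t), -t^2*exp(2*t)/2 + t*exp(2*t)]
  [t^2*exp(2*t) - 5*t*exp(2*t), -t^2*exp(2*t) + 3*t*exp(2*t) + exp(2*t), -t^2*exp(2*t) + t*exp(2*t)]
  [-t^2*exp(2*t)/2 + 2*t*exp(2*t), t^2*exp(2*t)/2 - t*exp(2*t), t^2*exp(2*t)/2 + exp(2*t)]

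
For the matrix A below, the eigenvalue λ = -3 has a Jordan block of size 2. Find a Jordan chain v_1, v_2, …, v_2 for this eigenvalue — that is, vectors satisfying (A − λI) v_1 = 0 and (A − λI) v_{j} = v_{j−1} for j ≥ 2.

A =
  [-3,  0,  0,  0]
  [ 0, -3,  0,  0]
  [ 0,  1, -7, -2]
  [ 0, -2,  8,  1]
A Jordan chain for λ = -3 of length 2:
v_1 = (0, 0, 1, -2)ᵀ
v_2 = (0, 1, 0, 0)ᵀ

Let N = A − (-3)·I. We want v_2 with N^2 v_2 = 0 but N^1 v_2 ≠ 0; then v_{j-1} := N · v_j for j = 2, …, 2.

Pick v_2 = (0, 1, 0, 0)ᵀ.
Then v_1 = N · v_2 = (0, 0, 1, -2)ᵀ.

Sanity check: (A − (-3)·I) v_1 = (0, 0, 0, 0)ᵀ = 0. ✓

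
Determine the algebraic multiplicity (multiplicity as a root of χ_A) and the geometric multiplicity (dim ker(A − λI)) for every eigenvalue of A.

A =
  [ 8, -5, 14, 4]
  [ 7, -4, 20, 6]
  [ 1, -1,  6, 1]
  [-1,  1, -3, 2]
λ = 3: alg = 4, geom = 2

Step 1 — factor the characteristic polynomial to read off the algebraic multiplicities:
  χ_A(x) = (x - 3)^4

Step 2 — compute geometric multiplicities via the rank-nullity identity g(λ) = n − rank(A − λI):
  rank(A − (3)·I) = 2, so dim ker(A − (3)·I) = n − 2 = 2

Summary:
  λ = 3: algebraic multiplicity = 4, geometric multiplicity = 2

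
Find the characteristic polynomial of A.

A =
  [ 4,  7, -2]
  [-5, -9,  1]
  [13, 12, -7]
x^3 + 12*x^2 + 48*x + 64

Expanding det(x·I − A) (e.g. by cofactor expansion or by noting that A is similar to its Jordan form J, which has the same characteristic polynomial as A) gives
  χ_A(x) = x^3 + 12*x^2 + 48*x + 64
which factors as (x + 4)^3. The eigenvalues (with algebraic multiplicities) are λ = -4 with multiplicity 3.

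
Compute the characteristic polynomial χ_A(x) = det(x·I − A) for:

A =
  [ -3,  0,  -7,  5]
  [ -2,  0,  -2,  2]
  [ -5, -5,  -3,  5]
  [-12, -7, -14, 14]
x^4 - 8*x^3 + 24*x^2 - 32*x + 16

Expanding det(x·I − A) (e.g. by cofactor expansion or by noting that A is similar to its Jordan form J, which has the same characteristic polynomial as A) gives
  χ_A(x) = x^4 - 8*x^3 + 24*x^2 - 32*x + 16
which factors as (x - 2)^4. The eigenvalues (with algebraic multiplicities) are λ = 2 with multiplicity 4.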